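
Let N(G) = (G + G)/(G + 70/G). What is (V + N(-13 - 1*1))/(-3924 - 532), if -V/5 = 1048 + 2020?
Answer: 36429/10583 ≈ 3.4422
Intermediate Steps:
V = -15340 (V = -5*(1048 + 2020) = -5*3068 = -15340)
N(G) = 2*G/(G + 70/G) (N(G) = (2*G)/(G + 70/G) = 2*G/(G + 70/G))
(V + N(-13 - 1*1))/(-3924 - 532) = (-15340 + 2*(-13 - 1*1)**2/(70 + (-13 - 1*1)**2))/(-3924 - 532) = (-15340 + 2*(-13 - 1)**2/(70 + (-13 - 1)**2))/(-4456) = (-15340 + 2*(-14)**2/(70 + (-14)**2))*(-1/4456) = (-15340 + 2*196/(70 + 196))*(-1/4456) = (-15340 + 2*196/266)*(-1/4456) = (-15340 + 2*196*(1/266))*(-1/4456) = (-15340 + 28/19)*(-1/4456) = -291432/19*(-1/4456) = 36429/10583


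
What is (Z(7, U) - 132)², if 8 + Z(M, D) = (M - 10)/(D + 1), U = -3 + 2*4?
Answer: 78961/4 ≈ 19740.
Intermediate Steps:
U = 5 (U = -3 + 8 = 5)
Z(M, D) = -8 + (-10 + M)/(1 + D) (Z(M, D) = -8 + (M - 10)/(D + 1) = -8 + (-10 + M)/(1 + D))
(Z(7, U) - 132)² = ((-18 + 7 - 8*5)/(1 + 5) - 132)² = ((-18 + 7 - 40)/6 - 132)² = ((⅙)*(-51) - 132)² = (-17/2 - 132)² = (-281/2)² = 78961/4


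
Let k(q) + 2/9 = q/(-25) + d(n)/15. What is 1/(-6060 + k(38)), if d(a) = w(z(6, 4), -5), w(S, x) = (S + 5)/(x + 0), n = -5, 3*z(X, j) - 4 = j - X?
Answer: -225/1363909 ≈ -0.00016497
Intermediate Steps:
z(X, j) = 4/3 - X/3 + j/3 (z(X, j) = 4/3 + (j - X)/3 = 4/3 + (-X/3 + j/3) = 4/3 - X/3 + j/3)
w(S, x) = (5 + S)/x
d(a) = -17/15 (d(a) = (5 + (4/3 - 1/3*6 + (1/3)*4))/(-5) = -(5 + (4/3 - 2 + 4/3))/5 = -(5 + 2/3)/5 = -1/5*17/3 = -17/15)
k(q) = -67/225 - q/25 (k(q) = -2/9 + (q/(-25) - 17/15/15) = -2/9 + (q*(-1/25) - 17/15*1/15) = -2/9 + (-q/25 - 17/225) = -2/9 + (-17/225 - q/25) = -67/225 - q/25)
1/(-6060 + k(38)) = 1/(-6060 + (-67/225 - 1/25*38)) = 1/(-6060 + (-67/225 - 38/25)) = 1/(-6060 - 409/225) = 1/(-1363909/225) = -225/1363909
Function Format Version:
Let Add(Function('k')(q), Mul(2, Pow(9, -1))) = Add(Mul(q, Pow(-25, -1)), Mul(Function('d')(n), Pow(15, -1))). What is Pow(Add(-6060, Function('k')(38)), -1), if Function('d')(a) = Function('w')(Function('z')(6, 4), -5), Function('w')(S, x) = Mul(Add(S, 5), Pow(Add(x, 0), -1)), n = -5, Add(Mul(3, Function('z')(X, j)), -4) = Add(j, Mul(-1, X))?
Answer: Rational(-225, 1363909) ≈ -0.00016497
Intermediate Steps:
Function('z')(X, j) = Add(Rational(4, 3), Mul(Rational(-1, 3), X), Mul(Rational(1, 3), j)) (Function('z')(X, j) = Add(Rational(4, 3), Mul(Rational(1, 3), Add(j, Mul(-1, X)))) = Add(Rational(4, 3), Add(Mul(Rational(-1, 3), X), Mul(Rational(1, 3), j))) = Add(Rational(4, 3), Mul(Rational(-1, 3), X), Mul(Rational(1, 3), j)))
Function('w')(S, x) = Mul(Pow(x, -1), Add(5, S)) (Function('w')(S, x) = Mul(Add(5, S), Pow(x, -1)) = Mul(Pow(x, -1), Add(5, S)))
Function('d')(a) = Rational(-17, 15) (Function('d')(a) = Mul(Pow(-5, -1), Add(5, Add(Rational(4, 3), Mul(Rational(-1, 3), 6), Mul(Rational(1, 3), 4)))) = Mul(Rational(-1, 5), Add(5, Add(Rational(4, 3), -2, Rational(4, 3)))) = Mul(Rational(-1, 5), Add(5, Rational(2, 3))) = Mul(Rational(-1, 5), Rational(17, 3)) = Rational(-17, 15))
Function('k')(q) = Add(Rational(-67, 225), Mul(Rational(-1, 25), q)) (Function('k')(q) = Add(Rational(-2, 9), Add(Mul(q, Pow(-25, -1)), Mul(Rational(-17, 15), Pow(15, -1)))) = Add(Rational(-2, 9), Add(Mul(q, Rational(-1, 25)), Mul(Rational(-17, 15), Rational(1, 15)))) = Add(Rational(-2, 9), Add(Mul(Rational(-1, 25), q), Rational(-17, 225))) = Add(Rational(-2, 9), Add(Rational(-17, 225), Mul(Rational(-1, 25), q))) = Add(Rational(-67, 225), Mul(Rational(-1, 25), q)))
Pow(Add(-6060, Function('k')(38)), -1) = Pow(Add(-6060, Add(Rational(-67, 225), Mul(Rational(-1, 25), 38))), -1) = Pow(Add(-6060, Add(Rational(-67, 225), Rational(-38, 25))), -1) = Pow(Add(-6060, Rational(-409, 225)), -1) = Pow(Rational(-1363909, 225), -1) = Rational(-225, 1363909)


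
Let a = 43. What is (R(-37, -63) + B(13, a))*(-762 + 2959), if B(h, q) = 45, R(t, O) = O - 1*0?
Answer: -39546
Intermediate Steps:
R(t, O) = O (R(t, O) = O + 0 = O)
(R(-37, -63) + B(13, a))*(-762 + 2959) = (-63 + 45)*(-762 + 2959) = -18*2197 = -39546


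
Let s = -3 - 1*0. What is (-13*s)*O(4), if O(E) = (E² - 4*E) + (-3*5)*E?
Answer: -2340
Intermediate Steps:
O(E) = E² - 19*E (O(E) = (E² - 4*E) - 15*E = E² - 19*E)
s = -3 (s = -3 + 0 = -3)
(-13*s)*O(4) = (-13*(-3))*(4*(-19 + 4)) = 39*(4*(-15)) = 39*(-60) = -2340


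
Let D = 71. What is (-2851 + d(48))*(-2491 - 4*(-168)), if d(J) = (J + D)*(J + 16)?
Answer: -8667535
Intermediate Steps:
d(J) = (16 + J)*(71 + J) (d(J) = (J + 71)*(J + 16) = (71 + J)*(16 + J) = (16 + J)*(71 + J))
(-2851 + d(48))*(-2491 - 4*(-168)) = (-2851 + (1136 + 48**2 + 87*48))*(-2491 - 4*(-168)) = (-2851 + (1136 + 2304 + 4176))*(-2491 + 672) = (-2851 + 7616)*(-1819) = 4765*(-1819) = -8667535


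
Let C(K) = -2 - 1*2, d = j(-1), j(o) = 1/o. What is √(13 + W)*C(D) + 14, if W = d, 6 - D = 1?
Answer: 14 - 8*√3 ≈ 0.14359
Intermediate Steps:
D = 5 (D = 6 - 1*1 = 6 - 1 = 5)
d = -1 (d = 1/(-1) = -1)
W = -1
C(K) = -4 (C(K) = -2 - 2 = -4)
√(13 + W)*C(D) + 14 = √(13 - 1)*(-4) + 14 = √12*(-4) + 14 = (2*√3)*(-4) + 14 = -8*√3 + 14 = 14 - 8*√3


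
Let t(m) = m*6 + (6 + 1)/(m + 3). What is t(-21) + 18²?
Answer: 3557/18 ≈ 197.61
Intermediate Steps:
t(m) = 6*m + 7/(3 + m)
t(-21) + 18² = (7 + 6*(-21)² + 18*(-21))/(3 - 21) + 18² = (7 + 6*441 - 378)/(-18) + 324 = -(7 + 2646 - 378)/18 + 324 = -1/18*2275 + 324 = -2275/18 + 324 = 3557/18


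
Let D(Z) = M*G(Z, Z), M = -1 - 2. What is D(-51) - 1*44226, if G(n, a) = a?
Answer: -44073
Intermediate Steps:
M = -3
D(Z) = -3*Z
D(-51) - 1*44226 = -3*(-51) - 1*44226 = 153 - 44226 = -44073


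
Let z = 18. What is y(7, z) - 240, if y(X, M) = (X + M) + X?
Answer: -208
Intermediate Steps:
y(X, M) = M + 2*X (y(X, M) = (M + X) + X = M + 2*X)
y(7, z) - 240 = (18 + 2*7) - 240 = (18 + 14) - 240 = 32 - 240 = -208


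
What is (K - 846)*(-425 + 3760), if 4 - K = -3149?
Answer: 7693845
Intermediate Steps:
K = 3153 (K = 4 - 1*(-3149) = 4 + 3149 = 3153)
(K - 846)*(-425 + 3760) = (3153 - 846)*(-425 + 3760) = 2307*3335 = 7693845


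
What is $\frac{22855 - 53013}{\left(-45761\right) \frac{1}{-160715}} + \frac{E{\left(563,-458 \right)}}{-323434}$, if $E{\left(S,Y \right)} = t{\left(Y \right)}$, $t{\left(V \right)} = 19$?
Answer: $- \frac{1567633810028439}{14800663274} \approx -1.0592 \cdot 10^{5}$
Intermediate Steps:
$E{\left(S,Y \right)} = 19$
$\frac{22855 - 53013}{\left(-45761\right) \frac{1}{-160715}} + \frac{E{\left(563,-458 \right)}}{-323434} = \frac{22855 - 53013}{\left(-45761\right) \frac{1}{-160715}} + \frac{19}{-323434} = \frac{22855 - 53013}{\left(-45761\right) \left(- \frac{1}{160715}\right)} + 19 \left(- \frac{1}{323434}\right) = - \frac{30158}{\frac{45761}{160715}} - \frac{19}{323434} = \left(-30158\right) \frac{160715}{45761} - \frac{19}{323434} = - \frac{4846842970}{45761} - \frac{19}{323434} = - \frac{1567633810028439}{14800663274}$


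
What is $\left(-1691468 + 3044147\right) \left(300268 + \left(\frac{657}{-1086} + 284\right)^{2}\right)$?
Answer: $\frac{67461919954598127}{131044} \approx 5.148 \cdot 10^{11}$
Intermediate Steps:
$\left(-1691468 + 3044147\right) \left(300268 + \left(\frac{657}{-1086} + 284\right)^{2}\right) = 1352679 \left(300268 + \left(657 \left(- \frac{1}{1086}\right) + 284\right)^{2}\right) = 1352679 \left(300268 + \left(- \frac{219}{362} + 284\right)^{2}\right) = 1352679 \left(300268 + \left(\frac{102589}{362}\right)^{2}\right) = 1352679 \left(300268 + \frac{10524502921}{131044}\right) = 1352679 \cdot \frac{49872822713}{131044} = \frac{67461919954598127}{131044}$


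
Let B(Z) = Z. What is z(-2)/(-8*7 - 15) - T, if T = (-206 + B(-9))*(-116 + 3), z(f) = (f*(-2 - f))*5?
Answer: -24295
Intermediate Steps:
z(f) = 5*f*(-2 - f)
T = 24295 (T = (-206 - 9)*(-116 + 3) = -215*(-113) = 24295)
z(-2)/(-8*7 - 15) - T = (-5*(-2)*(2 - 2))/(-8*7 - 15) - 1*24295 = (-5*(-2)*0)/(-56 - 15) - 24295 = 0/(-71) - 24295 = -1/71*0 - 24295 = 0 - 24295 = -24295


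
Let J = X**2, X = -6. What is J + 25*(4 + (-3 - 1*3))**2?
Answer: 136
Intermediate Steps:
J = 36 (J = (-6)**2 = 36)
J + 25*(4 + (-3 - 1*3))**2 = 36 + 25*(4 + (-3 - 1*3))**2 = 36 + 25*(4 + (-3 - 3))**2 = 36 + 25*(4 - 6)**2 = 36 + 25*(-2)**2 = 36 + 25*4 = 36 + 100 = 136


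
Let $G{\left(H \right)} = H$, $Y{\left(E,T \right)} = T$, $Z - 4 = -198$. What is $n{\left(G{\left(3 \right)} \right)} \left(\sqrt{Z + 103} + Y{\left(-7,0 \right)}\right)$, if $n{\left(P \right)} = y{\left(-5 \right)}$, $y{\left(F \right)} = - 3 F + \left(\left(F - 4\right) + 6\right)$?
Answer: $12 i \sqrt{91} \approx 114.47 i$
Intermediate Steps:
$Z = -194$ ($Z = 4 - 198 = -194$)
$y{\left(F \right)} = 2 - 2 F$ ($y{\left(F \right)} = - 3 F + \left(\left(-4 + F\right) + 6\right) = - 3 F + \left(2 + F\right) = 2 - 2 F$)
$n{\left(P \right)} = 12$ ($n{\left(P \right)} = 2 - -10 = 2 + 10 = 12$)
$n{\left(G{\left(3 \right)} \right)} \left(\sqrt{Z + 103} + Y{\left(-7,0 \right)}\right) = 12 \left(\sqrt{-194 + 103} + 0\right) = 12 \left(\sqrt{-91} + 0\right) = 12 \left(i \sqrt{91} + 0\right) = 12 i \sqrt{91}$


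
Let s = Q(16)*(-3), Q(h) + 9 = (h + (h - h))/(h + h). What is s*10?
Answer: 255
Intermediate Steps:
Q(h) = -17/2 (Q(h) = -9 + (h + (h - h))/(h + h) = -9 + (h + 0)/((2*h)) = -9 + h*(1/(2*h)) = -9 + ½ = -17/2)
s = 51/2 (s = -17/2*(-3) = 51/2 ≈ 25.500)
s*10 = (51/2)*10 = 255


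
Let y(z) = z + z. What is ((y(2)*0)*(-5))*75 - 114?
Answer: -114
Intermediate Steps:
y(z) = 2*z
((y(2)*0)*(-5))*75 - 114 = (((2*2)*0)*(-5))*75 - 114 = ((4*0)*(-5))*75 - 114 = (0*(-5))*75 - 114 = 0*75 - 114 = 0 - 114 = -114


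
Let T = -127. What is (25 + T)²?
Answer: 10404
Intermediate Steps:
(25 + T)² = (25 - 127)² = (-102)² = 10404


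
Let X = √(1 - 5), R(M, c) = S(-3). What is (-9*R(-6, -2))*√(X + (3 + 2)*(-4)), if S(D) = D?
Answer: 27*√(-20 + 2*I) ≈ 6.0299 + 120.9*I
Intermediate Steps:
R(M, c) = -3
X = 2*I (X = √(-4) = 2*I ≈ 2.0*I)
(-9*R(-6, -2))*√(X + (3 + 2)*(-4)) = (-9*(-3))*√(2*I + (3 + 2)*(-4)) = 27*√(2*I + 5*(-4)) = 27*√(2*I - 20) = 27*√(-20 + 2*I)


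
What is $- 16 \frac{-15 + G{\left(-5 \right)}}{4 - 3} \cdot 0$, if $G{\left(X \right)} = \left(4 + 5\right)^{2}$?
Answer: $0$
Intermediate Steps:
$G{\left(X \right)} = 81$ ($G{\left(X \right)} = 9^{2} = 81$)
$- 16 \frac{-15 + G{\left(-5 \right)}}{4 - 3} \cdot 0 = - 16 \frac{-15 + 81}{4 - 3} \cdot 0 = - 16 \cdot \frac{66}{1} \cdot 0 = - 16 \cdot 66 \cdot 1 \cdot 0 = \left(-16\right) 66 \cdot 0 = \left(-1056\right) 0 = 0$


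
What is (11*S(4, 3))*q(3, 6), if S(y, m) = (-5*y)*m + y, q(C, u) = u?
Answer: -3696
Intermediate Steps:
S(y, m) = y - 5*m*y (S(y, m) = -5*m*y + y = y - 5*m*y)
(11*S(4, 3))*q(3, 6) = (11*(4*(1 - 5*3)))*6 = (11*(4*(1 - 15)))*6 = (11*(4*(-14)))*6 = (11*(-56))*6 = -616*6 = -3696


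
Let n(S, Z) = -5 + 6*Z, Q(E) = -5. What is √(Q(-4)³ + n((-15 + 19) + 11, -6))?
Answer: I*√166 ≈ 12.884*I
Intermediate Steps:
√(Q(-4)³ + n((-15 + 19) + 11, -6)) = √((-5)³ + (-5 + 6*(-6))) = √(-125 + (-5 - 36)) = √(-125 - 41) = √(-166) = I*√166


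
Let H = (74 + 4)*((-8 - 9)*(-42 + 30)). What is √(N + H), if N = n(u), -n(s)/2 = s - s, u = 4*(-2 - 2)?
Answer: 6*√442 ≈ 126.14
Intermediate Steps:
u = -16 (u = 4*(-4) = -16)
n(s) = 0 (n(s) = -2*(s - s) = -2*0 = 0)
N = 0
H = 15912 (H = 78*(-17*(-12)) = 78*204 = 15912)
√(N + H) = √(0 + 15912) = √15912 = 6*√442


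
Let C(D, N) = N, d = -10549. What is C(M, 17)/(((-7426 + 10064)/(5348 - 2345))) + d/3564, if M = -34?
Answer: 7005341/427356 ≈ 16.392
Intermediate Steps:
C(M, 17)/(((-7426 + 10064)/(5348 - 2345))) + d/3564 = 17/(((-7426 + 10064)/(5348 - 2345))) - 10549/3564 = 17/((2638/3003)) - 10549*1/3564 = 17/((2638*(1/3003))) - 959/324 = 17/(2638/3003) - 959/324 = 17*(3003/2638) - 959/324 = 51051/2638 - 959/324 = 7005341/427356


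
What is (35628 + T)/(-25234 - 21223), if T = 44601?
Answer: -80229/46457 ≈ -1.7270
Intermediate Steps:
(35628 + T)/(-25234 - 21223) = (35628 + 44601)/(-25234 - 21223) = 80229/(-46457) = 80229*(-1/46457) = -80229/46457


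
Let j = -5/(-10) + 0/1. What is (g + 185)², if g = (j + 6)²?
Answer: 826281/16 ≈ 51643.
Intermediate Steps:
j = ½ (j = -5*(-⅒) + 0*1 = ½ + 0 = ½ ≈ 0.50000)
g = 169/4 (g = (½ + 6)² = (13/2)² = 169/4 ≈ 42.250)
(g + 185)² = (169/4 + 185)² = (909/4)² = 826281/16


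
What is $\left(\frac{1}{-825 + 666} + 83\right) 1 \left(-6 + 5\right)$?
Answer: $- \frac{13196}{159} \approx -82.994$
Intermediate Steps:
$\left(\frac{1}{-825 + 666} + 83\right) 1 \left(-6 + 5\right) = \left(\frac{1}{-159} + 83\right) 1 \left(-1\right) = \left(- \frac{1}{159} + 83\right) \left(-1\right) = \frac{13196}{159} \left(-1\right) = - \frac{13196}{159}$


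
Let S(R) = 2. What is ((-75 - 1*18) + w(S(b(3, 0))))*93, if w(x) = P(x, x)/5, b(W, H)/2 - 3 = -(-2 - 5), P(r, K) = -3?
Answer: -43524/5 ≈ -8704.8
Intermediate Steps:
b(W, H) = 20 (b(W, H) = 6 + 2*(-(-2 - 5)) = 6 + 2*(-1*(-7)) = 6 + 2*7 = 6 + 14 = 20)
w(x) = -⅗ (w(x) = -3/5 = -3*⅕ = -⅗)
((-75 - 1*18) + w(S(b(3, 0))))*93 = ((-75 - 1*18) - ⅗)*93 = ((-75 - 18) - ⅗)*93 = (-93 - ⅗)*93 = -468/5*93 = -43524/5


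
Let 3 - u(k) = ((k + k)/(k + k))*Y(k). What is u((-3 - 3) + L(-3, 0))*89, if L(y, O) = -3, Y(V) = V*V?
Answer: -6942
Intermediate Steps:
Y(V) = V²
u(k) = 3 - k² (u(k) = 3 - (k + k)/(k + k)*k² = 3 - (2*k)/((2*k))*k² = 3 - (2*k)*(1/(2*k))*k² = 3 - k²)
u((-3 - 3) + L(-3, 0))*89 = (3 - ((-3 - 3) - 3)²)*89 = (3 - (-6 - 3)²)*89 = (3 - 1*(-9)²)*89 = (3 - 1*81)*89 = (3 - 81)*89 = -78*89 = -6942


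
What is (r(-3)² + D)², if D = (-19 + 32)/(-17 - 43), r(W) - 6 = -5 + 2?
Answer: 277729/3600 ≈ 77.147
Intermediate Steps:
r(W) = 3 (r(W) = 6 + (-5 + 2) = 6 - 3 = 3)
D = -13/60 (D = 13/(-60) = 13*(-1/60) = -13/60 ≈ -0.21667)
(r(-3)² + D)² = (3² - 13/60)² = (9 - 13/60)² = (527/60)² = 277729/3600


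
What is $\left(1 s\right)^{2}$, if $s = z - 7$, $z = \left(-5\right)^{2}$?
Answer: $324$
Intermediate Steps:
$z = 25$
$s = 18$ ($s = 25 - 7 = 18$)
$\left(1 s\right)^{2} = \left(1 \cdot 18\right)^{2} = 18^{2} = 324$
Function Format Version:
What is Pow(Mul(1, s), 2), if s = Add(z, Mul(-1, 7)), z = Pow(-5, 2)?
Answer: 324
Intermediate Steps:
z = 25
s = 18 (s = Add(25, Mul(-1, 7)) = Add(25, -7) = 18)
Pow(Mul(1, s), 2) = Pow(Mul(1, 18), 2) = Pow(18, 2) = 324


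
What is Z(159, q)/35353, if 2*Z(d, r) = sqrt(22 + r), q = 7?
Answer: sqrt(29)/70706 ≈ 7.6163e-5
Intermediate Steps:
Z(d, r) = sqrt(22 + r)/2
Z(159, q)/35353 = (sqrt(22 + 7)/2)/35353 = (sqrt(29)/2)*(1/35353) = sqrt(29)/70706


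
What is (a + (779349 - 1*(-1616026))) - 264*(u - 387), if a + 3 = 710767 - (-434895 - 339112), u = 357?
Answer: 3888066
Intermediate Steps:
a = 1484771 (a = -3 + (710767 - (-434895 - 339112)) = -3 + (710767 - 1*(-774007)) = -3 + (710767 + 774007) = -3 + 1484774 = 1484771)
(a + (779349 - 1*(-1616026))) - 264*(u - 387) = (1484771 + (779349 - 1*(-1616026))) - 264*(357 - 387) = (1484771 + (779349 + 1616026)) - 264*(-30) = (1484771 + 2395375) + 7920 = 3880146 + 7920 = 3888066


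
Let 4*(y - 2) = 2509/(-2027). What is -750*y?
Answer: -5140125/4054 ≈ -1267.9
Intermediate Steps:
y = 13707/8108 (y = 2 + (2509/(-2027))/4 = 2 + (2509*(-1/2027))/4 = 2 + (¼)*(-2509/2027) = 2 - 2509/8108 = 13707/8108 ≈ 1.6906)
-750*y = -750*13707/8108 = -5140125/4054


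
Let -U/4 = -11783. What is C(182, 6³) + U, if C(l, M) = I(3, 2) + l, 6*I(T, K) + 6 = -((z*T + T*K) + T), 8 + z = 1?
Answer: 47315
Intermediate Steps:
z = -7 (z = -8 + 1 = -7)
U = 47132 (U = -4*(-11783) = 47132)
I(T, K) = -1 + T - K*T/6 (I(T, K) = -1 + (-((-7*T + T*K) + T))/6 = -1 + (-((-7*T + K*T) + T))/6 = -1 + (-(-6*T + K*T))/6 = -1 + (6*T - K*T)/6 = -1 + (T - K*T/6) = -1 + T - K*T/6)
C(l, M) = 1 + l (C(l, M) = (-1 + 3 - ⅙*2*3) + l = (-1 + 3 - 1) + l = 1 + l)
C(182, 6³) + U = (1 + 182) + 47132 = 183 + 47132 = 47315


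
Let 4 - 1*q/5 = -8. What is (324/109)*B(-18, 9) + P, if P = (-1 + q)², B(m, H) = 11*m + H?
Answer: 318193/109 ≈ 2919.2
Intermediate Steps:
q = 60 (q = 20 - 5*(-8) = 20 + 40 = 60)
B(m, H) = H + 11*m
P = 3481 (P = (-1 + 60)² = 59² = 3481)
(324/109)*B(-18, 9) + P = (324/109)*(9 + 11*(-18)) + 3481 = (324*(1/109))*(9 - 198) + 3481 = (324/109)*(-189) + 3481 = -61236/109 + 3481 = 318193/109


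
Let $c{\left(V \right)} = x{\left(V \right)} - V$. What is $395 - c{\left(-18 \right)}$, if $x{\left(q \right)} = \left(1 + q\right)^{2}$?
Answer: $88$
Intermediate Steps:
$c{\left(V \right)} = \left(1 + V\right)^{2} - V$
$395 - c{\left(-18 \right)} = 395 - \left(\left(1 - 18\right)^{2} - -18\right) = 395 - \left(\left(-17\right)^{2} + 18\right) = 395 - \left(289 + 18\right) = 395 - 307 = 88$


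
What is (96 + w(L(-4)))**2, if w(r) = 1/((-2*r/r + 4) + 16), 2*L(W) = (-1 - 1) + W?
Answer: 2989441/324 ≈ 9226.7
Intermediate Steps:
L(W) = -1 + W/2 (L(W) = ((-1 - 1) + W)/2 = (-2 + W)/2 = -1 + W/2)
w(r) = 1/18 (w(r) = 1/((-2*1 + 4) + 16) = 1/((-2 + 4) + 16) = 1/(2 + 16) = 1/18)
(96 + w(L(-4)))**2 = (96 + 1/18)**2 = (1729/18)**2 = 2989441/324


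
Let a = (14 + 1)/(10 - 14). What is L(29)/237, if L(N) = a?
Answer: -5/316 ≈ -0.015823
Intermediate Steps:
a = -15/4 (a = 15/(-4) = 15*(-¼) = -15/4 ≈ -3.7500)
L(N) = -15/4
L(29)/237 = -15/4/237 = -15/4*1/237 = -5/316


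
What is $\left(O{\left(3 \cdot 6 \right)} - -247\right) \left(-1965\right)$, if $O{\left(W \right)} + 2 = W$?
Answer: $-516795$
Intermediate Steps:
$O{\left(W \right)} = -2 + W$
$\left(O{\left(3 \cdot 6 \right)} - -247\right) \left(-1965\right) = \left(\left(-2 + 3 \cdot 6\right) - -247\right) \left(-1965\right) = \left(\left(-2 + 18\right) + 247\right) \left(-1965\right) = \left(16 + 247\right) \left(-1965\right) = 263 \left(-1965\right) = -516795$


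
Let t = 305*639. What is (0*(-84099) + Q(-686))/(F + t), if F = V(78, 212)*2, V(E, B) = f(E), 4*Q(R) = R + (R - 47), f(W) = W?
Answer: -473/260068 ≈ -0.0018188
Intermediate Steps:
t = 194895
Q(R) = -47/4 + R/2 (Q(R) = (R + (R - 47))/4 = (R + (-47 + R))/4 = (-47 + 2*R)/4 = -47/4 + R/2)
V(E, B) = E
F = 156 (F = 78*2 = 156)
(0*(-84099) + Q(-686))/(F + t) = (0*(-84099) + (-47/4 + (½)*(-686)))/(156 + 194895) = (0 + (-47/4 - 343))/195051 = (0 - 1419/4)*(1/195051) = -1419/4*1/195051 = -473/260068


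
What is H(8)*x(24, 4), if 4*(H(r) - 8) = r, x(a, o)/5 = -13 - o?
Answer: -850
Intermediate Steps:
x(a, o) = -65 - 5*o (x(a, o) = 5*(-13 - o) = -65 - 5*o)
H(r) = 8 + r/4
H(8)*x(24, 4) = (8 + (1/4)*8)*(-65 - 5*4) = (8 + 2)*(-65 - 20) = 10*(-85) = -850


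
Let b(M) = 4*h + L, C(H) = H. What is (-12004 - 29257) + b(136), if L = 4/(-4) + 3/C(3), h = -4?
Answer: -41277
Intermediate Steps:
L = 0 (L = 4/(-4) + 3/3 = 4*(-¼) + 3*(⅓) = -1 + 1 = 0)
b(M) = -16 (b(M) = 4*(-4) + 0 = -16 + 0 = -16)
(-12004 - 29257) + b(136) = (-12004 - 29257) - 16 = -41261 - 16 = -41277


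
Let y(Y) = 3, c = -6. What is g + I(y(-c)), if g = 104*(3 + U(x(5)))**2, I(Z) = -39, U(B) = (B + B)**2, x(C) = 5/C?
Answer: 5057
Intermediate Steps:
U(B) = 4*B**2 (U(B) = (2*B)**2 = 4*B**2)
g = 5096 (g = 104*(3 + 4*(5/5)**2)**2 = 104*(3 + 4*(5*(1/5))**2)**2 = 104*(3 + 4*1**2)**2 = 104*(3 + 4*1)**2 = 104*(3 + 4)**2 = 104*7**2 = 104*49 = 5096)
g + I(y(-c)) = 5096 - 39 = 5057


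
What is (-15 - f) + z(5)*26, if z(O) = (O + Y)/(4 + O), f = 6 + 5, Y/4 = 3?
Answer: 208/9 ≈ 23.111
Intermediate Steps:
Y = 12 (Y = 4*3 = 12)
f = 11
z(O) = (12 + O)/(4 + O) (z(O) = (O + 12)/(4 + O) = (12 + O)/(4 + O))
(-15 - f) + z(5)*26 = (-15 - 1*11) + ((12 + 5)/(4 + 5))*26 = (-15 - 11) + (17/9)*26 = -26 + ((1/9)*17)*26 = -26 + (17/9)*26 = -26 + 442/9 = 208/9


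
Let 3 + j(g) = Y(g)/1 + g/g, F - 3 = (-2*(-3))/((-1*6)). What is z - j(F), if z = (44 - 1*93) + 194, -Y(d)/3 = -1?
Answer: 144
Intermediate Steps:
Y(d) = 3 (Y(d) = -3*(-1) = 3)
F = 2 (F = 3 + (-2*(-3))/((-1*6)) = 3 + 6/(-6) = 3 + 6*(-⅙) = 3 - 1 = 2)
j(g) = 1 (j(g) = -3 + (3/1 + g/g) = -3 + (3*1 + 1) = -3 + (3 + 1) = -3 + 4 = 1)
z = 145 (z = (44 - 93) + 194 = -49 + 194 = 145)
z - j(F) = 145 - 1*1 = 145 - 1 = 144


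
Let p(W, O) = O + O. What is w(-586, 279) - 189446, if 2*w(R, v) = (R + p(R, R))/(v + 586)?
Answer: -163871669/865 ≈ -1.8945e+5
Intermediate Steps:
p(W, O) = 2*O
w(R, v) = 3*R/(2*(586 + v)) (w(R, v) = ((R + 2*R)/(v + 586))/2 = ((3*R)/(586 + v))/2 = (3*R/(586 + v))/2 = 3*R/(2*(586 + v)))
w(-586, 279) - 189446 = (3/2)*(-586)/(586 + 279) - 189446 = (3/2)*(-586)/865 - 189446 = (3/2)*(-586)*(1/865) - 189446 = -879/865 - 189446 = -163871669/865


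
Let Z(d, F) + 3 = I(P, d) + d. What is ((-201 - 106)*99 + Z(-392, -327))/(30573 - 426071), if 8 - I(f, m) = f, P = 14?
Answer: 15397/197749 ≈ 0.077861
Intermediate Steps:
I(f, m) = 8 - f
Z(d, F) = -9 + d (Z(d, F) = -3 + ((8 - 1*14) + d) = -3 + ((8 - 14) + d) = -3 + (-6 + d) = -9 + d)
((-201 - 106)*99 + Z(-392, -327))/(30573 - 426071) = ((-201 - 106)*99 + (-9 - 392))/(30573 - 426071) = (-307*99 - 401)/(-395498) = (-30393 - 401)*(-1/395498) = -30794*(-1/395498) = 15397/197749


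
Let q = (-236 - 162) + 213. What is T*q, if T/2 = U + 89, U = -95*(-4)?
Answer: -173530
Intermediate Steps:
U = 380
q = -185 (q = -398 + 213 = -185)
T = 938 (T = 2*(380 + 89) = 2*469 = 938)
T*q = 938*(-185) = -173530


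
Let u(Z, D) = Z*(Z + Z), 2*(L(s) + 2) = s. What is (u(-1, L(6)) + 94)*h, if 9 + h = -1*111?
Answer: -11520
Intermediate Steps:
h = -120 (h = -9 - 1*111 = -9 - 111 = -120)
L(s) = -2 + s/2
u(Z, D) = 2*Z² (u(Z, D) = Z*(2*Z) = 2*Z²)
(u(-1, L(6)) + 94)*h = (2*(-1)² + 94)*(-120) = (2*1 + 94)*(-120) = (2 + 94)*(-120) = 96*(-120) = -11520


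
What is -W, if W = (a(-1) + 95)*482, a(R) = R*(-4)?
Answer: -47718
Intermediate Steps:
a(R) = -4*R
W = 47718 (W = (-4*(-1) + 95)*482 = (4 + 95)*482 = 99*482 = 47718)
-W = -1*47718 = -47718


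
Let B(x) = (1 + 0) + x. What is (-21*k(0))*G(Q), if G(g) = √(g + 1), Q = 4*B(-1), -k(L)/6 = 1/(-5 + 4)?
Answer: -126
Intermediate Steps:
B(x) = 1 + x
k(L) = 6 (k(L) = -6/(-5 + 4) = -6/(-1) = -6*(-1) = 6)
Q = 0 (Q = 4*(1 - 1) = 4*0 = 0)
G(g) = √(1 + g)
(-21*k(0))*G(Q) = (-21*6)*√(1 + 0) = -126*√1 = -126*1 = -126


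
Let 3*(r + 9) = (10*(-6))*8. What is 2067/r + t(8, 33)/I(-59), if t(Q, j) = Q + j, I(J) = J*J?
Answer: -552946/45253 ≈ -12.219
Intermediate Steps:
I(J) = J²
r = -169 (r = -9 + ((10*(-6))*8)/3 = -9 + (-60*8)/3 = -9 + (⅓)*(-480) = -9 - 160 = -169)
2067/r + t(8, 33)/I(-59) = 2067/(-169) + (8 + 33)/((-59)²) = 2067*(-1/169) + 41/3481 = -159/13 + 41*(1/3481) = -159/13 + 41/3481 = -552946/45253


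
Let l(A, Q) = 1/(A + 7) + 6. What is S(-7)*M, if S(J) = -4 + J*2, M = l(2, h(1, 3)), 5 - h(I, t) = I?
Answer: -110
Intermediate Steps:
h(I, t) = 5 - I
l(A, Q) = 6 + 1/(7 + A) (l(A, Q) = 1/(7 + A) + 6 = 6 + 1/(7 + A))
M = 55/9 (M = (43 + 6*2)/(7 + 2) = (43 + 12)/9 = (⅑)*55 = 55/9 ≈ 6.1111)
S(J) = -4 + 2*J
S(-7)*M = (-4 + 2*(-7))*(55/9) = (-4 - 14)*(55/9) = -18*55/9 = -110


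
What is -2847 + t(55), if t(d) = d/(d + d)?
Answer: -5693/2 ≈ -2846.5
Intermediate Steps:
t(d) = 1/2 (t(d) = d/((2*d)) = (1/(2*d))*d = 1/2)
-2847 + t(55) = -2847 + 1/2 = -5693/2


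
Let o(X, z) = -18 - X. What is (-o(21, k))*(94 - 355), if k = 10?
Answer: -10179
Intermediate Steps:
(-o(21, k))*(94 - 355) = (-(-18 - 1*21))*(94 - 355) = -(-18 - 21)*(-261) = -1*(-39)*(-261) = 39*(-261) = -10179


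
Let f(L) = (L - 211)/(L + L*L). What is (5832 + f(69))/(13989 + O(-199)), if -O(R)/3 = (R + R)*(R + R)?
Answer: -14084209/1113853545 ≈ -0.012645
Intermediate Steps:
O(R) = -12*R² (O(R) = -3*(R + R)*(R + R) = -3*2*R*2*R = -12*R²)
f(L) = (-211 + L)/(L + L²)
(5832 + f(69))/(13989 + O(-199)) = (5832 + (-211 + 69)/(69*(1 + 69)))/(13989 - 12*(-199)²) = (5832 + (1/69)*(-142)/70)/(13989 - 12*39601) = (5832 + (1/69)*(1/70)*(-142))/(13989 - 475212) = (5832 - 71/2415)/(-461223) = (14084209/2415)*(-1/461223) = -14084209/1113853545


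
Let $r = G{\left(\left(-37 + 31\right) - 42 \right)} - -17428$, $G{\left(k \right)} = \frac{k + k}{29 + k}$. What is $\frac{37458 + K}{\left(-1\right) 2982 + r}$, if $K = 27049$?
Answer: $\frac{1225633}{274570} \approx 4.4638$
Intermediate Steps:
$G{\left(k \right)} = \frac{2 k}{29 + k}$
$r = \frac{331228}{19}$ ($r = \frac{2 \left(\left(-37 + 31\right) - 42\right)}{29 + \left(\left(-37 + 31\right) - 42\right)} - -17428 = \frac{2 \left(-6 - 42\right)}{29 - 48} + 17428 = 2 \left(-48\right) \frac{1}{29 - 48} + 17428 = 2 \left(-48\right) \frac{1}{-19} + 17428 = 2 \left(-48\right) \left(- \frac{1}{19}\right) + 17428 = \frac{96}{19} + 17428 = \frac{331228}{19} \approx 17433.0$)
$\frac{37458 + K}{\left(-1\right) 2982 + r} = \frac{37458 + 27049}{\left(-1\right) 2982 + \frac{331228}{19}} = \frac{64507}{-2982 + \frac{331228}{19}} = \frac{64507}{\frac{274570}{19}} = 64507 \cdot \frac{19}{274570} = \frac{1225633}{274570}$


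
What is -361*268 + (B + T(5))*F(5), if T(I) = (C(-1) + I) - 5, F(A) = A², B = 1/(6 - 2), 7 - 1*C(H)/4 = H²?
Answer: -384567/4 ≈ -96142.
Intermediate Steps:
C(H) = 28 - 4*H²
B = ¼ (B = 1/4 = ¼ ≈ 0.25000)
T(I) = 19 + I (T(I) = ((28 - 4*(-1)²) + I) - 5 = ((28 - 4*1) + I) - 5 = ((28 - 4) + I) - 5 = (24 + I) - 5 = 19 + I)
-361*268 + (B + T(5))*F(5) = -361*268 + (¼ + (19 + 5))*5² = -96748 + (¼ + 24)*25 = -96748 + (97/4)*25 = -96748 + 2425/4 = -384567/4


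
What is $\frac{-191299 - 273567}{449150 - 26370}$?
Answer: $- \frac{232433}{211390} \approx -1.0995$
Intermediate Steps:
$\frac{-191299 - 273567}{449150 - 26370} = - \frac{464866}{449150 + \left(-236157 + 209787\right)} = - \frac{464866}{449150 - 26370} = - \frac{464866}{422780} = \left(-464866\right) \frac{1}{422780} = - \frac{232433}{211390}$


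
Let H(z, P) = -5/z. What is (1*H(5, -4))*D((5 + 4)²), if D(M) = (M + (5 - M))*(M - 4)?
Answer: -385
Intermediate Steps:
D(M) = -20 + 5*M (D(M) = 5*(-4 + M) = -20 + 5*M)
(1*H(5, -4))*D((5 + 4)²) = (1*(-5/5))*(-20 + 5*(5 + 4)²) = (1*(-5*⅕))*(-20 + 5*9²) = (1*(-1))*(-20 + 5*81) = -(-20 + 405) = -1*385 = -385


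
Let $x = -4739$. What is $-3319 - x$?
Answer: $1420$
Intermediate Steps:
$-3319 - x = -3319 - -4739 = -3319 + 4739 = 1420$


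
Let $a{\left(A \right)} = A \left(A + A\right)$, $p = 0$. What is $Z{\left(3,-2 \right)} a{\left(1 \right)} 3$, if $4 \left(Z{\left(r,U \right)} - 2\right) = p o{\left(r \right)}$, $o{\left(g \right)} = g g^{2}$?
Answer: $12$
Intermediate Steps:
$o{\left(g \right)} = g^{3}$
$a{\left(A \right)} = 2 A^{2}$ ($a{\left(A \right)} = A 2 A = 2 A^{2}$)
$Z{\left(r,U \right)} = 2$ ($Z{\left(r,U \right)} = 2 + \frac{0 r^{3}}{4} = 2 + \frac{1}{4} \cdot 0 = 2 + 0 = 2$)
$Z{\left(3,-2 \right)} a{\left(1 \right)} 3 = 2 \cdot 2 \cdot 1^{2} \cdot 3 = 2 \cdot 2 \cdot 1 \cdot 3 = 2 \cdot 2 \cdot 3 = 4 \cdot 3 = 12$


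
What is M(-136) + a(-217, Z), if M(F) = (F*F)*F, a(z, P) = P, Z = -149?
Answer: -2515605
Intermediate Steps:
M(F) = F³ (M(F) = F²*F = F³)
M(-136) + a(-217, Z) = (-136)³ - 149 = -2515456 - 149 = -2515605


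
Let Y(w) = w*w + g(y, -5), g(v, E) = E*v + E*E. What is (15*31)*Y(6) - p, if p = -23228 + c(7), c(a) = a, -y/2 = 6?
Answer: 79486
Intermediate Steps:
y = -12 (y = -2*6 = -12)
g(v, E) = E² + E*v (g(v, E) = E*v + E² = E² + E*v)
Y(w) = 85 + w² (Y(w) = w*w - 5*(-5 - 12) = w² - 5*(-17) = w² + 85 = 85 + w²)
p = -23221 (p = -23228 + 7 = -23221)
(15*31)*Y(6) - p = (15*31)*(85 + 6²) - 1*(-23221) = 465*(85 + 36) + 23221 = 465*121 + 23221 = 56265 + 23221 = 79486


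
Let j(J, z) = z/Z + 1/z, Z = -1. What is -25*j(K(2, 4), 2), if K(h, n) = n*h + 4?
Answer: 75/2 ≈ 37.500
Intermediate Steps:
K(h, n) = 4 + h*n (K(h, n) = h*n + 4 = 4 + h*n)
j(J, z) = 1/z - z (j(J, z) = z/(-1) + 1/z = z*(-1) + 1/z = -z + 1/z = 1/z - z)
-25*j(K(2, 4), 2) = -25*(1/2 - 1*2) = -25*(1/2 - 2) = -25*(-3/2) = 75/2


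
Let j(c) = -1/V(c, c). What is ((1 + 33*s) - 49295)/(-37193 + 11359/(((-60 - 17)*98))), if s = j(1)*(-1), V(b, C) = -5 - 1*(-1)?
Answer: 744069557/561339474 ≈ 1.3255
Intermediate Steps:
V(b, C) = -4 (V(b, C) = -5 + 1 = -4)
j(c) = 1/4 (j(c) = -1/(-4) = -1*(-1/4) = 1/4)
s = -1/4 (s = (1/4)*(-1) = -1/4 ≈ -0.25000)
((1 + 33*s) - 49295)/(-37193 + 11359/(((-60 - 17)*98))) = ((1 + 33*(-1/4)) - 49295)/(-37193 + 11359/(((-60 - 17)*98))) = ((1 - 33/4) - 49295)/(-37193 + 11359/((-77*98))) = (-29/4 - 49295)/(-37193 + 11359/(-7546)) = -197209/(4*(-37193 + 11359*(-1/7546))) = -197209/(4*(-37193 - 11359/7546)) = -197209/(4*(-280669737/7546)) = -197209/4*(-7546/280669737) = 744069557/561339474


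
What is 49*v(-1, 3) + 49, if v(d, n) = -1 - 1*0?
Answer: 0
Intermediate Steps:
v(d, n) = -1 (v(d, n) = -1 + 0 = -1)
49*v(-1, 3) + 49 = 49*(-1) + 49 = -49 + 49 = 0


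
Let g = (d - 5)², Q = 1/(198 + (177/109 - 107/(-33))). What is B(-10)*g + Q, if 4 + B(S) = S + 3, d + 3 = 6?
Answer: -32103643/729710 ≈ -43.995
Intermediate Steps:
d = 3 (d = -3 + 6 = 3)
Q = 3597/729710 (Q = 1/(198 + (177*(1/109) - 107*(-1/33))) = 1/(198 + (177/109 + 107/33)) = 1/(198 + 17504/3597) = 1/(729710/3597) = 3597/729710 ≈ 0.0049294)
B(S) = -1 + S (B(S) = -4 + (S + 3) = -4 + (3 + S) = -1 + S)
g = 4 (g = (3 - 5)² = (-2)² = 4)
B(-10)*g + Q = (-1 - 10)*4 + 3597/729710 = -11*4 + 3597/729710 = -44 + 3597/729710 = -32103643/729710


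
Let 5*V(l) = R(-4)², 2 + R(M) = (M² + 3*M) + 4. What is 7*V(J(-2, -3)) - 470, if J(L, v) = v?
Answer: -2098/5 ≈ -419.60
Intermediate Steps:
R(M) = 2 + M² + 3*M (R(M) = -2 + ((M² + 3*M) + 4) = -2 + (4 + M² + 3*M) = 2 + M² + 3*M)
V(l) = 36/5 (V(l) = (2 + (-4)² + 3*(-4))²/5 = (2 + 16 - 12)²/5 = (⅕)*6² = (⅕)*36 = 36/5)
7*V(J(-2, -3)) - 470 = 7*(36/5) - 470 = 252/5 - 470 = -2098/5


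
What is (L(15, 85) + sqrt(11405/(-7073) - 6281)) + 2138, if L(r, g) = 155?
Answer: 2293 + I*sqrt(314302321014)/7073 ≈ 2293.0 + 79.263*I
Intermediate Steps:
(L(15, 85) + sqrt(11405/(-7073) - 6281)) + 2138 = (155 + sqrt(11405/(-7073) - 6281)) + 2138 = (155 + sqrt(11405*(-1/7073) - 6281)) + 2138 = (155 + sqrt(-11405/7073 - 6281)) + 2138 = (155 + sqrt(-44436918/7073)) + 2138 = (155 + I*sqrt(314302321014)/7073) + 2138 = 2293 + I*sqrt(314302321014)/7073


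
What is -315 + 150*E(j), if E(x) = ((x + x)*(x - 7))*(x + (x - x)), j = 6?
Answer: -11115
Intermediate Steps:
E(x) = 2*x²*(-7 + x) (E(x) = ((2*x)*(-7 + x))*(x + 0) = (2*x*(-7 + x))*x = 2*x²*(-7 + x))
-315 + 150*E(j) = -315 + 150*(2*6²*(-7 + 6)) = -315 + 150*(2*36*(-1)) = -315 + 150*(-72) = -315 - 10800 = -11115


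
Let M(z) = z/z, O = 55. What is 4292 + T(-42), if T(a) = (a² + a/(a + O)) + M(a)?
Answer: 78699/13 ≈ 6053.8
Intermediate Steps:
M(z) = 1
T(a) = 1 + a² + a/(55 + a) (T(a) = (a² + a/(a + 55)) + 1 = (a² + a/(55 + a)) + 1 = 1 + a² + a/(55 + a))
4292 + T(-42) = 4292 + (55 + (-42)³ + 2*(-42) + 55*(-42)²)/(55 - 42) = 4292 + (55 - 74088 - 84 + 55*1764)/13 = 4292 + (55 - 74088 - 84 + 97020)/13 = 4292 + (1/13)*22903 = 4292 + 22903/13 = 78699/13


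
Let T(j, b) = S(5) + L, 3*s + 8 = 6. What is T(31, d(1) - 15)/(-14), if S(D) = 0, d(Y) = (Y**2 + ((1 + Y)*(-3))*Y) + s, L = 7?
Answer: -1/2 ≈ -0.50000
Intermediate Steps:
s = -2/3 (s = -8/3 + (1/3)*6 = -8/3 + 2 = -2/3 ≈ -0.66667)
d(Y) = -2/3 + Y**2 + Y*(-3 - 3*Y) (d(Y) = (Y**2 + ((1 + Y)*(-3))*Y) - 2/3 = (Y**2 + (-3 - 3*Y)*Y) - 2/3 = (Y**2 + Y*(-3 - 3*Y)) - 2/3 = -2/3 + Y**2 + Y*(-3 - 3*Y))
T(j, b) = 7 (T(j, b) = 0 + 7 = 7)
T(31, d(1) - 15)/(-14) = 7/(-14) = 7*(-1/14) = -1/2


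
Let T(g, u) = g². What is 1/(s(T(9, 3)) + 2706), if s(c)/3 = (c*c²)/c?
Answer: 1/22389 ≈ 4.4665e-5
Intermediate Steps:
s(c) = 3*c² (s(c) = 3*((c*c²)/c) = 3*(c³/c) = 3*c²)
1/(s(T(9, 3)) + 2706) = 1/(3*(9²)² + 2706) = 1/(3*81² + 2706) = 1/(3*6561 + 2706) = 1/(19683 + 2706) = 1/22389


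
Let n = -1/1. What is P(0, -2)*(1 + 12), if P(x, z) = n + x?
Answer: -13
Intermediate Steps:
n = -1 (n = -1*1 = -1)
P(x, z) = -1 + x
P(0, -2)*(1 + 12) = (-1 + 0)*(1 + 12) = -1*13 = -13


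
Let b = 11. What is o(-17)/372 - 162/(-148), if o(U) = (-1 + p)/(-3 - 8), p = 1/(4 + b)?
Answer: 621602/567765 ≈ 1.0948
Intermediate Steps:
p = 1/15 (p = 1/(4 + 11) = 1/15 ≈ 0.066667)
o(U) = 14/165 (o(U) = (-1 + 1/15)/(-3 - 8) = -14/15/(-11) = -14/15*(-1/11) = 14/165)
o(-17)/372 - 162/(-148) = (14/165)/372 - 162/(-148) = (14/165)*(1/372) - 162*(-1/148) = 7/30690 + 81/74 = 621602/567765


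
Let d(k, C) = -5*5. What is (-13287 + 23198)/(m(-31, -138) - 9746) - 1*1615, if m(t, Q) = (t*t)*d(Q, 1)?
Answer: -54550076/33771 ≈ -1615.3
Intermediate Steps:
d(k, C) = -25
m(t, Q) = -25*t² (m(t, Q) = (t*t)*(-25) = t²*(-25) = -25*t²)
(-13287 + 23198)/(m(-31, -138) - 9746) - 1*1615 = (-13287 + 23198)/(-25*(-31)² - 9746) - 1*1615 = 9911/(-25*961 - 9746) - 1615 = 9911/(-24025 - 9746) - 1615 = 9911/(-33771) - 1615 = 9911*(-1/33771) - 1615 = -9911/33771 - 1615 = -54550076/33771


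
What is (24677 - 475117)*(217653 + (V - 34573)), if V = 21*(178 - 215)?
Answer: -82116563320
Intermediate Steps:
V = -777 (V = 21*(-37) = -777)
(24677 - 475117)*(217653 + (V - 34573)) = (24677 - 475117)*(217653 + (-777 - 34573)) = -450440*(217653 - 35350) = -450440*182303 = -82116563320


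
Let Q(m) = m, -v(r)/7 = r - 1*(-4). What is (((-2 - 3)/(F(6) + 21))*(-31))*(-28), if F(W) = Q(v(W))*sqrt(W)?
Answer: 620/197 + 6200*sqrt(6)/591 ≈ 28.844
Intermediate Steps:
v(r) = -28 - 7*r (v(r) = -7*(r - 1*(-4)) = -7*(r + 4) = -7*(4 + r) = -28 - 7*r)
F(W) = sqrt(W)*(-28 - 7*W) (F(W) = (-28 - 7*W)*sqrt(W) = sqrt(W)*(-28 - 7*W))
(((-2 - 3)/(F(6) + 21))*(-31))*(-28) = (((-2 - 3)/(7*sqrt(6)*(-4 - 1*6) + 21))*(-31))*(-28) = (-5/(7*sqrt(6)*(-4 - 6) + 21)*(-31))*(-28) = (-5/(7*sqrt(6)*(-10) + 21)*(-31))*(-28) = (-5/(-70*sqrt(6) + 21)*(-31))*(-28) = (-5/(21 - 70*sqrt(6))*(-31))*(-28) = (155/(21 - 70*sqrt(6)))*(-28) = -4340/(21 - 70*sqrt(6))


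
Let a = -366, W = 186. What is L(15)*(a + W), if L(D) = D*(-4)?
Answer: 10800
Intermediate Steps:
L(D) = -4*D
L(15)*(a + W) = (-4*15)*(-366 + 186) = -60*(-180) = 10800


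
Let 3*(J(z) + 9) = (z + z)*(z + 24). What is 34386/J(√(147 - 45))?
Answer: -2028774/22631 + 550176*√102/22631 ≈ 155.88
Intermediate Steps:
J(z) = -9 + 2*z*(24 + z)/3 (J(z) = -9 + ((z + z)*(z + 24))/3 = -9 + ((2*z)*(24 + z))/3 = -9 + (2*z*(24 + z))/3 = -9 + 2*z*(24 + z)/3)
34386/J(√(147 - 45)) = 34386/(-9 + 16*√(147 - 45) + 2*(√(147 - 45))²/3) = 34386/(-9 + 16*√102 + 2*(√102)²/3) = 34386/(-9 + 16*√102 + (⅔)*102) = 34386/(-9 + 16*√102 + 68) = 34386/(59 + 16*√102)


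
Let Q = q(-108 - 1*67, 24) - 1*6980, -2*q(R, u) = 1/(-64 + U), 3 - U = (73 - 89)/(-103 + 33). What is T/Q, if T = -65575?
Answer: 56210890/5983249 ≈ 9.3947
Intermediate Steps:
U = 97/35 (U = 3 - (73 - 89)/(-103 + 33) = 3 - (-16)/(-70) = 3 - (-16)*(-1)/70 = 3 - 1*8/35 = 3 - 8/35 = 97/35 ≈ 2.7714)
q(R, u) = 35/4286 (q(R, u) = -1/(2*(-64 + 97/35)) = -1/(2*(-2143/35)) = -1/2*(-35/2143) = 35/4286)
Q = -29916245/4286 (Q = 35/4286 - 1*6980 = 35/4286 - 6980 = -29916245/4286 ≈ -6980.0)
T/Q = -65575/(-29916245/4286) = -65575*(-4286/29916245) = 56210890/5983249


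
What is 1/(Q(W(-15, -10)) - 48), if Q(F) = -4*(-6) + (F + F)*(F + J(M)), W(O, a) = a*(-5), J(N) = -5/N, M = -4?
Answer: 1/5101 ≈ 0.00019604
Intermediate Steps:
W(O, a) = -5*a
Q(F) = 24 + 2*F*(5/4 + F) (Q(F) = -4*(-6) + (F + F)*(F - 5/(-4)) = 24 + (2*F)*(F - 5*(-1/4)) = 24 + (2*F)*(F + 5/4) = 24 + (2*F)*(5/4 + F) = 24 + 2*F*(5/4 + F))
1/(Q(W(-15, -10)) - 48) = 1/((24 + 2*(-5*(-10))**2 + 5*(-5*(-10))/2) - 48) = 1/((24 + 2*50**2 + (5/2)*50) - 48) = 1/((24 + 2*2500 + 125) - 48) = 1/((24 + 5000 + 125) - 48) = 1/(5149 - 48) = 1/5101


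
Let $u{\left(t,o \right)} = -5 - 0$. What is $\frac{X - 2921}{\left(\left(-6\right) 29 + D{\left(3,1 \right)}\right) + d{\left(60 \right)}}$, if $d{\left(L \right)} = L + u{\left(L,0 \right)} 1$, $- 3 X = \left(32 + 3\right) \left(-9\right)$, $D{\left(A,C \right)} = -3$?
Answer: $\frac{1408}{61} \approx 23.082$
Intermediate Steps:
$X = 105$ ($X = - \frac{\left(32 + 3\right) \left(-9\right)}{3} = - \frac{35 \left(-9\right)}{3} = \left(- \frac{1}{3}\right) \left(-315\right) = 105$)
$u{\left(t,o \right)} = -5$ ($u{\left(t,o \right)} = -5 + 0 = -5$)
$d{\left(L \right)} = -5 + L$ ($d{\left(L \right)} = L - 5 = -5 + L$)
$\frac{X - 2921}{\left(\left(-6\right) 29 + D{\left(3,1 \right)}\right) + d{\left(60 \right)}} = \frac{105 - 2921}{\left(\left(-6\right) 29 - 3\right) + \left(-5 + 60\right)} = - \frac{2816}{\left(-174 - 3\right) + 55} = - \frac{2816}{-177 + 55} = - \frac{2816}{-122} = \left(-2816\right) \left(- \frac{1}{122}\right) = \frac{1408}{61}$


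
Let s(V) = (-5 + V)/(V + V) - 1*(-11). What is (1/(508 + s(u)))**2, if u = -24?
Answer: 2304/622053481 ≈ 3.7039e-6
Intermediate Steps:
s(V) = 11 + (-5 + V)/(2*V) (s(V) = (-5 + V)/((2*V)) + 11 = (-5 + V)*(1/(2*V)) + 11 = (-5 + V)/(2*V) + 11 = 11 + (-5 + V)/(2*V))
(1/(508 + s(u)))**2 = (1/(508 + (1/2)*(-5 + 23*(-24))/(-24)))**2 = (1/(508 + (1/2)*(-1/24)*(-5 - 552)))**2 = (1/(508 + (1/2)*(-1/24)*(-557)))**2 = (1/(508 + 557/48))**2 = (1/(24941/48))**2 = (48/24941)**2 = 2304/622053481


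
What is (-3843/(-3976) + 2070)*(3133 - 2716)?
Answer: 490520853/568 ≈ 8.6359e+5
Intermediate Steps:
(-3843/(-3976) + 2070)*(3133 - 2716) = (-3843*(-1/3976) + 2070)*417 = (549/568 + 2070)*417 = (1176309/568)*417 = 490520853/568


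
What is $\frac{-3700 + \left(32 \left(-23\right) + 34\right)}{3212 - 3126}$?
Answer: $- \frac{2201}{43} \approx -51.186$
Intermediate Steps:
$\frac{-3700 + \left(32 \left(-23\right) + 34\right)}{3212 - 3126} = \frac{-3700 + \left(-736 + 34\right)}{86} = \left(-3700 - 702\right) \frac{1}{86} = \left(-4402\right) \frac{1}{86} = - \frac{2201}{43}$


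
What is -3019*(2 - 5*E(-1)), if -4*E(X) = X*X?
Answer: -39247/4 ≈ -9811.8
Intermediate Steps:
E(X) = -X²/4 (E(X) = -X*X/4 = -X²/4)
-3019*(2 - 5*E(-1)) = -3019*(2 - (-5)*(-1)²/4) = -3019*(2 - (-5)/4) = -3019*(2 - 5*(-¼)) = -3019*(2 + 5/4) = -3019*13/4 = -39247/4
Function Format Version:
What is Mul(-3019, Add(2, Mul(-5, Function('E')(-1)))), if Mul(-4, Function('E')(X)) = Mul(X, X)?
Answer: Rational(-39247, 4) ≈ -9811.8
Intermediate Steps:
Function('E')(X) = Mul(Rational(-1, 4), Pow(X, 2)) (Function('E')(X) = Mul(Rational(-1, 4), Mul(X, X)) = Mul(Rational(-1, 4), Pow(X, 2)))
Mul(-3019, Add(2, Mul(-5, Function('E')(-1)))) = Mul(-3019, Add(2, Mul(-5, Mul(Rational(-1, 4), Pow(-1, 2))))) = Mul(-3019, Add(2, Mul(-5, Mul(Rational(-1, 4), 1)))) = Mul(-3019, Add(2, Mul(-5, Rational(-1, 4)))) = Mul(-3019, Add(2, Rational(5, 4))) = Mul(-3019, Rational(13, 4)) = Rational(-39247, 4)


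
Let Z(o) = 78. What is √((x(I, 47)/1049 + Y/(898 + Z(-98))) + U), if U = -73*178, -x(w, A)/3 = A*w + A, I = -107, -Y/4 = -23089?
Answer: 9*I*√2605399096051/127978 ≈ 113.51*I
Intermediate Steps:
Y = 92356 (Y = -4*(-23089) = 92356)
x(w, A) = -3*A - 3*A*w (x(w, A) = -3*(A*w + A) = -3*(A + A*w) = -3*A - 3*A*w)
U = -12994
√((x(I, 47)/1049 + Y/(898 + Z(-98))) + U) = √((-3*47*(1 - 107)/1049 + 92356/(898 + 78)) - 12994) = √((-3*47*(-106)*(1/1049) + 92356/976) - 12994) = √((14946*(1/1049) + 92356*(1/976)) - 12994) = √((14946/1049 + 23089/244) - 12994) = √(27867185/255956 - 12994) = √(-3298025079/255956) = 9*I*√2605399096051/127978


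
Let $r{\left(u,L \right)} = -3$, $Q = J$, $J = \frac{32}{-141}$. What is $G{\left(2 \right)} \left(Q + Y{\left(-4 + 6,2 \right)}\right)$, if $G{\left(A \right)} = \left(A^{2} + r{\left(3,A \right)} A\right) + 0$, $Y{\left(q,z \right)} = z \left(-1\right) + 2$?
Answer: $\frac{64}{141} \approx 0.4539$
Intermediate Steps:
$Y{\left(q,z \right)} = 2 - z$ ($Y{\left(q,z \right)} = - z + 2 = 2 - z$)
$J = - \frac{32}{141}$ ($J = 32 \left(- \frac{1}{141}\right) = - \frac{32}{141} \approx -0.22695$)
$Q = - \frac{32}{141} \approx -0.22695$
$G{\left(A \right)} = A^{2} - 3 A$ ($G{\left(A \right)} = \left(A^{2} - 3 A\right) + 0 = A^{2} - 3 A$)
$G{\left(2 \right)} \left(Q + Y{\left(-4 + 6,2 \right)}\right) = 2 \left(-3 + 2\right) \left(- \frac{32}{141} + \left(2 - 2\right)\right) = 2 \left(-1\right) \left(- \frac{32}{141} + \left(2 - 2\right)\right) = - 2 \left(- \frac{32}{141} + 0\right) = \left(-2\right) \left(- \frac{32}{141}\right) = \frac{64}{141}$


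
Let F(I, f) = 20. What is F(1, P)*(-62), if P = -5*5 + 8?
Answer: -1240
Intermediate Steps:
P = -17 (P = -25 + 8 = -17)
F(1, P)*(-62) = 20*(-62) = -1240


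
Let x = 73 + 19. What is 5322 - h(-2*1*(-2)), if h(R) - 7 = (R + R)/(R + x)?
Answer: 63779/12 ≈ 5314.9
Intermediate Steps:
x = 92
h(R) = 7 + 2*R/(92 + R) (h(R) = 7 + (R + R)/(R + 92) = 7 + (2*R)/(92 + R) = 7 + 2*R/(92 + R))
5322 - h(-2*1*(-2)) = 5322 - (644 + 9*(-2*1*(-2)))/(92 - 2*1*(-2)) = 5322 - (644 + 9*(-2*(-2)))/(92 - 2*(-2)) = 5322 - (644 + 9*4)/(92 + 4) = 5322 - (644 + 36)/96 = 5322 - 680/96 = 5322 - 1*85/12 = 5322 - 85/12 = 63779/12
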